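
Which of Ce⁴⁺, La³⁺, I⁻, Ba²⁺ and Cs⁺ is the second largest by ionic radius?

Each ion has 54 electrons. The ranking follows nuclear charge in reverse — greater Z gives a smaller radius. Ce⁴⁺ (Z=58), La³⁺ (Z=57), Ba²⁺ (Z=56), Cs⁺ (Z=55), I⁻ (Z=53).
That gives Ce⁴⁺ < La³⁺ < Ba²⁺ < Cs⁺ < I⁻. From the largest end, number 2 is Cs⁺.

Cs⁺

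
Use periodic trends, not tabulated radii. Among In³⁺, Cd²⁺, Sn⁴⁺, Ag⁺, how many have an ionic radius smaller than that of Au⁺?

Electron counts and nuclear charges: Sn⁴⁺: 46 e⁻, Z=50, In³⁺: 46 e⁻, Z=49, Cd²⁺: 46 e⁻, Z=48, Ag⁺: 46 e⁻, Z=47, Au⁺: 78 e⁻, Z=79. Sn⁴⁺ < In³⁺ (isoelectronic, higher Z=50 is smaller); In³⁺ < Cd²⁺ (both 46 e⁻, Z=49>48); Cd²⁺ < Ag⁺ (both 46 e⁻, Z=48>47); Ag⁺ < Au⁺ (same group, 1 shell fewer).
Relative to Au⁺, the ions that are smaller are Sn⁴⁺, In³⁺, Cd²⁺, Ag⁺. That's 4.

4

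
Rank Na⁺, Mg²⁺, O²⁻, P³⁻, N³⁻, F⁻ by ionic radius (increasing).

Mg²⁺ < Na⁺ < F⁻ < O²⁻ < N³⁻ < P³⁻

Electron counts and nuclear charges: Mg²⁺ has 10 e⁻ (Z=12), Na⁺ has 10 e⁻ (Z=11), F⁻ has 10 e⁻ (Z=9), O²⁻ has 10 e⁻ (Z=8), N³⁻ has 10 e⁻ (Z=7), P³⁻ has 18 e⁻ (Z=15). Mg²⁺ < Na⁺ (isoelectronic, higher Z=12 is smaller); Na⁺ < F⁻ (both 10 e⁻, Z=11>9); F⁻ < O²⁻ (isoelectronic, higher Z=9 is smaller); O²⁻ < N³⁻ (both 10 e⁻, Z=8>7); N³⁻ < P³⁻ (same group, period 2 vs 3).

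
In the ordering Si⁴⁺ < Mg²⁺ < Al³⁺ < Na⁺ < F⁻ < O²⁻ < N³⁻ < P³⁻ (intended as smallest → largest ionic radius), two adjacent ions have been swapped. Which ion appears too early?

Mg²⁺

Check each adjacent pair. Mg²⁺ and Al³⁺ are reversed: Al³⁺ and Mg²⁺ share 10 electrons; the higher nuclear charge on Al (Z=13) contracts it more, so Al³⁺ < Mg²⁺. No other neighbouring pair contradicts the periodic trends, so Mg²⁺ is the ion listed too early.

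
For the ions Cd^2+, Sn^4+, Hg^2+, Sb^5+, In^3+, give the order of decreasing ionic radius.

Electron counts and nuclear charges: Sb^5+: 46 e⁻, Z=51, Sn^4+: 46 e⁻, Z=50, In^3+: 46 e⁻, Z=49, Cd^2+: 46 e⁻, Z=48, Hg^2+: 78 e⁻, Z=80. Sb^5+ < Sn^4+ (both 46 e⁻, Z=51>50); Sn^4+ < In^3+ (isoelectronic, higher Z=50 is smaller); In^3+ < Cd^2+ (isoelectronic, higher Z=49 is smaller); Cd^2+ < Hg^2+ (same group, 1 shell fewer).

Hg^2+ > Cd^2+ > In^3+ > Sn^4+ > Sb^5+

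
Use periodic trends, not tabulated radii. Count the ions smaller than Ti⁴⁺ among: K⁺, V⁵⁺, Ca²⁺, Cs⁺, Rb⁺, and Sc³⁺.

First list Z and electron count for each: V⁵⁺ has 18 e⁻ (Z=23), Ti⁴⁺ has 18 e⁻ (Z=22), Sc³⁺ has 18 e⁻ (Z=21), Ca²⁺ has 18 e⁻ (Z=20), K⁺ has 18 e⁻ (Z=19), Rb⁺ has 36 e⁻ (Z=37), Cs⁺ has 54 e⁻ (Z=55). V⁵⁺ < Ti⁴⁺ (isoelectronic, higher Z=23 is smaller); Ti⁴⁺ < Sc³⁺ (isoelectronic, higher Z=22 is smaller); Sc³⁺ < Ca²⁺ (both 18 e⁻, Z=21>20); Ca²⁺ < K⁺ (isoelectronic, higher Z=20 is smaller); K⁺ < Rb⁺ (same group, period 4 vs 5); Rb⁺ < Cs⁺ (same group, period 5 vs 6).
Relative to Ti⁴⁺, the ions that are smaller are V⁵⁺. So 1 is smaller.

1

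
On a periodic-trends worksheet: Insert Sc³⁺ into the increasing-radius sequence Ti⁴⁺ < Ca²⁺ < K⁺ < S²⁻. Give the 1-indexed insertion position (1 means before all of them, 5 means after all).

These species are isoelectronic with 18 electrons. The only difference is the number of protons: Ti⁴⁺ (Z=22), Sc³⁺ (Z=21), Ca²⁺ (Z=20), K⁺ (Z=19), S²⁻ (Z=16). The strongest nuclear pull (Ti⁴⁺) gives the smallest ion.
The complete sequence is Ti⁴⁺ < Sc³⁺ < Ca²⁺ < K⁺ < S²⁻. Sc³⁺ sits at position 2.

2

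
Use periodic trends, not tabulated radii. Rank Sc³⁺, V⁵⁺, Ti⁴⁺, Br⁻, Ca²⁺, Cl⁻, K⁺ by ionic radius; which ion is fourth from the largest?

First list Z and electron count for each: V⁵⁺ (Z=23, 18 e⁻), Ti⁴⁺ (Z=22, 18 e⁻), Sc³⁺ (Z=21, 18 e⁻), Ca²⁺ (Z=20, 18 e⁻), K⁺ (Z=19, 18 e⁻), Cl⁻ (Z=17, 18 e⁻), Br⁻ (Z=35, 36 e⁻). V⁵⁺ < Ti⁴⁺ (both 18 e⁻, Z=23>22); Ti⁴⁺ < Sc³⁺ (isoelectronic, higher Z=22 is smaller); Sc³⁺ < Ca²⁺ (both 18 e⁻, Z=21>20); Ca²⁺ < K⁺ (isoelectronic, higher Z=20 is smaller); K⁺ < Cl⁻ (isoelectronic, higher Z=19 is smaller); Cl⁻ < Br⁻ (same group, period 3 vs 4).
Ordering: V⁵⁺ < Ti⁴⁺ < Sc³⁺ < Ca²⁺ < K⁺ < Cl⁻ < Br⁻. The fourth largest is Ca²⁺.

Ca²⁺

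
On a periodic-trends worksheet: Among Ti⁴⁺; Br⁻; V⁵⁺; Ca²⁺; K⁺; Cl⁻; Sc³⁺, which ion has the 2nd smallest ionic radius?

Ti⁴⁺

First list Z and electron count for each: V⁵⁺: 18 e⁻, Z=23, Ti⁴⁺: 18 e⁻, Z=22, Sc³⁺: 18 e⁻, Z=21, Ca²⁺: 18 e⁻, Z=20, K⁺: 18 e⁻, Z=19, Cl⁻: 18 e⁻, Z=17, Br⁻: 36 e⁻, Z=35. V⁵⁺ < Ti⁴⁺ (both 18 e⁻, Z=23>22); Ti⁴⁺ < Sc³⁺ (isoelectronic, higher Z=22 is smaller); Sc³⁺ < Ca²⁺ (isoelectronic, higher Z=21 is smaller); Ca²⁺ < K⁺ (both 18 e⁻, Z=20>19); K⁺ < Cl⁻ (both 18 e⁻, Z=19>17); Cl⁻ < Br⁻ (same group, 1 shell fewer).
Ordering: V⁵⁺ < Ti⁴⁺ < Sc³⁺ < Ca²⁺ < K⁺ < Cl⁻ < Br⁻. The 2nd smallest is Ti⁴⁺.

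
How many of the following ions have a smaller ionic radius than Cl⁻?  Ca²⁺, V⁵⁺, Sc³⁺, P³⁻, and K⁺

4

These species are isoelectronic with 18 electrons. The only difference is the number of protons: V⁵⁺ (Z=23), Sc³⁺ (Z=21), Ca²⁺ (Z=20), K⁺ (Z=19), Cl⁻ (Z=17), P³⁻ (Z=15). The strongest nuclear pull (V⁵⁺) gives the smallest ion.
Placing each against Cl⁻: smaller — V⁵⁺, Sc³⁺, Ca²⁺, K⁺; larger — P³⁻. That's 4.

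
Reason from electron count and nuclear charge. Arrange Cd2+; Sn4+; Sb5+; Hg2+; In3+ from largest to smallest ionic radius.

Electron counts and nuclear charges: Sb5+ has 46 e⁻ (Z=51), Sn4+ has 46 e⁻ (Z=50), In3+ has 46 e⁻ (Z=49), Cd2+ has 46 e⁻ (Z=48), Hg2+ has 78 e⁻ (Z=80). Sb5+ < Sn4+ (isoelectronic, higher Z=51 is smaller); Sn4+ < In3+ (both 46 e⁻, Z=50>49); In3+ < Cd2+ (isoelectronic, higher Z=49 is smaller); Cd2+ < Hg2+ (same group, 1 shell fewer).

Hg2+ > Cd2+ > In3+ > Sn4+ > Sb5+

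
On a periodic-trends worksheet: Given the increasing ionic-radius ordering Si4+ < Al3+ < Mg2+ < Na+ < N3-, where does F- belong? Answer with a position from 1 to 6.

5

All of these have 10 electrons (isoelectronic). With the same electron cloud, the ion with the most protons pulls it in tightest. Nuclear charges: Si4+ (Z=14), Al3+ (Z=13), Mg2+ (Z=12), Na+ (Z=11), F- (Z=9), N3- (Z=7). Highest Z is smallest.
With F- included the full order is Si4+ < Al3+ < Mg2+ < Na+ < F- < N3-, so it takes position 5.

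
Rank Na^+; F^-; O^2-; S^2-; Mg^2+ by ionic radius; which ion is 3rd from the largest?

Electron counts and nuclear charges: Mg^2+: 10 e⁻, Z=12, Na^+: 10 e⁻, Z=11, F^-: 10 e⁻, Z=9, O^2-: 10 e⁻, Z=8, S^2-: 18 e⁻, Z=16. Mg^2+ < Na^+ (isoelectronic, higher Z=12 is smaller); Na^+ < F^- (isoelectronic, higher Z=11 is smaller); F^- < O^2- (isoelectronic, higher Z=9 is smaller); O^2- < S^2- (same group, period 2 vs 3).
Full ascending order: Mg^2+ < Na^+ < F^- < O^2- < S^2-. Counting from the largest, position 3 is F^-.

F^-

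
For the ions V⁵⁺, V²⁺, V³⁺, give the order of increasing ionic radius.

V⁵⁺ < V³⁺ < V²⁺

These are all V ions. Removing more electrons (higher positive charge) pulls the remaining electrons in closer, so V⁵⁺ is smallest and V²⁺ is largest.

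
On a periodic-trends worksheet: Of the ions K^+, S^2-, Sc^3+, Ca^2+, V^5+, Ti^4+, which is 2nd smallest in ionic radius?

Ti^4+

All of these have 18 electrons (isoelectronic). With the same electron cloud, the ion with the most protons pulls it in tightest. Nuclear charges: V^5+ (Z=23), Ti^4+ (Z=22), Sc^3+ (Z=21), Ca^2+ (Z=20), K^+ (Z=19), S^2- (Z=16). Highest Z is smallest.
So the order is V^5+ < Ti^4+ < Sc^3+ < Ca^2+ < K^+ < S^2-; the 2nd-smallest ion is Ti^4+.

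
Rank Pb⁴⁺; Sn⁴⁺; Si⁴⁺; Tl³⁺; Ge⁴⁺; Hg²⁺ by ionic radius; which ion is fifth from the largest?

Work out protons and electrons: Si⁴⁺ (Z=14, 10 e⁻), Ge⁴⁺ (Z=32, 28 e⁻), Sn⁴⁺ (Z=50, 46 e⁻), Pb⁴⁺ (Z=82, 78 e⁻), Tl³⁺ (Z=81, 78 e⁻), Hg²⁺ (Z=80, 78 e⁻). Si⁴⁺ < Ge⁴⁺ (same group, 1 shell fewer); Ge⁴⁺ < Sn⁴⁺ (same group, period 4 vs 5); Sn⁴⁺ < Pb⁴⁺ (same group, period 5 vs 6); Pb⁴⁺ < Tl³⁺ (isoelectronic, higher Z=82 is smaller); Tl³⁺ < Hg²⁺ (both 78 e⁻, Z=81>80).
Ordering: Si⁴⁺ < Ge⁴⁺ < Sn⁴⁺ < Pb⁴⁺ < Tl³⁺ < Hg²⁺. The fifth largest is Ge⁴⁺.

Ge⁴⁺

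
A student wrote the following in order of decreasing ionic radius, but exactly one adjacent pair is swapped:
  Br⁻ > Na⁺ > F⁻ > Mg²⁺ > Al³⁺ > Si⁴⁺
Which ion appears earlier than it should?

Scanning neighbour by neighbour, only Na⁺/F⁻ violates a trend: they are isoelectronic (10 e⁻) and Na has more protons than F (11 vs 9), making Na⁺ smaller. That makes Na⁺ the one sitting a position early relative to where it belongs.

Na⁺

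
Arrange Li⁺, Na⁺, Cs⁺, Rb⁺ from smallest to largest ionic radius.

Li⁺ < Na⁺ < Rb⁺ < Cs⁺

These ions sit in one column with identical charge. Each step down the periodic table adds a principal shell, increasing the radius.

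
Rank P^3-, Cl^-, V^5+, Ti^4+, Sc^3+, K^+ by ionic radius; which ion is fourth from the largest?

Sc^3+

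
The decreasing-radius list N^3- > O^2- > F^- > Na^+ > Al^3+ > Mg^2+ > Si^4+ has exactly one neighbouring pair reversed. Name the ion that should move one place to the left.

Mg^2+

Compare adjacent ions: Al^3+ and Mg^2+ share 10 electrons; the higher nuclear charge on Al (Z=13) contracts it more, so Al^3+ < Mg^2+ — yet in this decreasing list Al^3+ sits before Mg^2+. Nothing else is reversed, so Mg^2+ should move one place to the left.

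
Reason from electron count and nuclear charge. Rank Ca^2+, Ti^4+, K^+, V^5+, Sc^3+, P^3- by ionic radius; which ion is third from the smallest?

All of these have 18 electrons (isoelectronic). With the same electron cloud, the ion with the most protons pulls it in tightest. Nuclear charges: V^5+ (Z=23), Ti^4+ (Z=22), Sc^3+ (Z=21), Ca^2+ (Z=20), K^+ (Z=19), P^3- (Z=15). Highest Z is smallest.
So the order is V^5+ < Ti^4+ < Sc^3+ < Ca^2+ < K^+ < P^3-; the 3rd-smallest ion is Sc^3+.

Sc^3+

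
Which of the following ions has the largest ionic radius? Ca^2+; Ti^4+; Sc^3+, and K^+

Isoelectronic series (18 e⁻ each). Size is set by nuclear charge: more protons means a smaller ion. Ti^4+ (Z=22), Sc^3+ (Z=21), Ca^2+ (Z=20), K^+ (Z=19).

K^+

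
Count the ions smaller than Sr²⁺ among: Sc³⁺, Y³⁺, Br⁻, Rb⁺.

2

Tabulating Z and e⁻: Sc³⁺ (Z=21, 18 e⁻), Y³⁺ (Z=39, 36 e⁻), Sr²⁺ (Z=38, 36 e⁻), Rb⁺ (Z=37, 36 e⁻), Br⁻ (Z=35, 36 e⁻). Sc³⁺ < Y³⁺ (same group, 1 shell fewer); Y³⁺ < Sr²⁺ (isoelectronic, higher Z=39 is smaller); Sr²⁺ < Rb⁺ (isoelectronic, higher Z=38 is smaller); Rb⁺ < Br⁻ (isoelectronic, higher Z=37 is smaller).
Overall: Sc³⁺ < Y³⁺ < Sr²⁺ < Rb⁺ < Br⁻. Sr²⁺ has 2 below it and 2 above. Count: 2.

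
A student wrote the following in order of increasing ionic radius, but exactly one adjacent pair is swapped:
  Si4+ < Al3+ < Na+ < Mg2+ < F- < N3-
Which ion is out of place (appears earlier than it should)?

Check each adjacent pair. Na+ and Mg2+ are reversed: Mg2+ and Na+ share 10 electrons; the higher nuclear charge on Mg (Z=12) contracts it more, so Mg2+ < Na+. No other neighbouring pair contradicts the periodic trends, so Na+ is the ion listed too early.

Na+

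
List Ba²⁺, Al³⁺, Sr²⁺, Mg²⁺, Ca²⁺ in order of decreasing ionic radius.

Ba²⁺ > Sr²⁺ > Ca²⁺ > Mg²⁺ > Al³⁺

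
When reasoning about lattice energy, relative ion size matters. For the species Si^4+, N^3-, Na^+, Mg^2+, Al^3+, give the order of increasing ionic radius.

Si^4+ < Al^3+ < Mg^2+ < Na^+ < N^3-

Each ion has 10 electrons. The ranking follows nuclear charge in reverse — greater Z gives a smaller radius. Si^4+ (Z=14), Al^3+ (Z=13), Mg^2+ (Z=12), Na^+ (Z=11), N^3- (Z=7).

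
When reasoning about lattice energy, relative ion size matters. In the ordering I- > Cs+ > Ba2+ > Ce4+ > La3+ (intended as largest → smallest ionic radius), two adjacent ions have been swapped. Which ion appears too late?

Compare adjacent ions: both have 54 electrons but Z(Ce)=58 > Z(La)=57, so Ce4+ should be the smaller of the two — yet in this decreasing list Ce4+ sits before La3+. Nothing else is reversed, so La3+ should move one place to the left.

La3+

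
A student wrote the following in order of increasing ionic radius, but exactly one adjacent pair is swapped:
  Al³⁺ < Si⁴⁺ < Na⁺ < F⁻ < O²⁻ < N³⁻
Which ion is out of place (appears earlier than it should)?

Compare adjacent ions: Si⁴⁺ and Al³⁺ share 10 electrons; the higher nuclear charge on Si (Z=14) contracts it more, so Si⁴⁺ < Al³⁺ — yet in this increasing list Al³⁺ sits before Si⁴⁺. Nothing else is reversed, so Al³⁺ should move one place to the right.

Al³⁺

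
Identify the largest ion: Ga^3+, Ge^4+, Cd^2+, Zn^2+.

Cd^2+

Tabulating Z and e⁻: Ge^4+: 28 e⁻, Z=32, Ga^3+: 28 e⁻, Z=31, Zn^2+: 28 e⁻, Z=30, Cd^2+: 46 e⁻, Z=48. Ge^4+ < Ga^3+ (both 28 e⁻, Z=32>31); Ga^3+ < Zn^2+ (isoelectronic, higher Z=31 is smaller); Zn^2+ < Cd^2+ (same group, period 4 vs 5).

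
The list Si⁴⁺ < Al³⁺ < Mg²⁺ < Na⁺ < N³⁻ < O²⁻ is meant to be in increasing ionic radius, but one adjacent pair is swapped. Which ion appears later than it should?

O²⁻

The pair N³⁻, O²⁻ is the wrong way round — both have 10 electrons but Z(O)=8 > Z(N)=7, so O²⁻ should be the smaller of the two. All other adjacent pairs agree with periodic trends, so O²⁻ is the misplaced ion.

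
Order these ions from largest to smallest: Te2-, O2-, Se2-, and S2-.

Te2- > Se2- > S2- > O2-

Same group, same charge. Going down the group adds an extra shell of electrons, so the ion gets larger: O2- is highest in the group and smallest.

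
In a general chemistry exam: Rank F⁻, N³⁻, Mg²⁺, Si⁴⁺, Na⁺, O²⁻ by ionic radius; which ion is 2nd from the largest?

O²⁻

All of these have 10 electrons (isoelectronic). With the same electron cloud, the ion with the most protons pulls it in tightest. Nuclear charges: Si⁴⁺ (Z=14), Mg²⁺ (Z=12), Na⁺ (Z=11), F⁻ (Z=9), O²⁻ (Z=8), N³⁻ (Z=7). Highest Z is smallest.
That gives Si⁴⁺ < Mg²⁺ < Na⁺ < F⁻ < O²⁻ < N³⁻. From the largest end, number 2 is O²⁻.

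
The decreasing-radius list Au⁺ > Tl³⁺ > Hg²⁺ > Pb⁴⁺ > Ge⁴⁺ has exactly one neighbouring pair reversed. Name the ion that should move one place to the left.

Hg²⁺

The pair Tl³⁺, Hg²⁺ is the wrong way round — both have 78 electrons but Z(Tl)=81 > Z(Hg)=80, so Tl³⁺ should be the smaller of the two. All other adjacent pairs agree with periodic trends, so Hg²⁺ is the misplaced ion.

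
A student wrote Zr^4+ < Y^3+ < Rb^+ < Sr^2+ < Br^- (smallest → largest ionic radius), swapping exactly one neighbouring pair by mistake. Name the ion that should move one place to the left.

Sr^2+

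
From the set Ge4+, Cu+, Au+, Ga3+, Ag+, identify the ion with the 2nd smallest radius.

Ge4+ (Z=32, 28 e⁻), Ga3+ (Z=31, 28 e⁻), Cu+ (Z=29, 28 e⁻), Ag+ (Z=47, 46 e⁻), Au+ (Z=79, 78 e⁻). Ge4+ < Ga3+ (isoelectronic, higher Z=32 is smaller); Ga3+ < Cu+ (isoelectronic, higher Z=31 is smaller); Cu+ < Ag+ (same group, period 4 vs 5); Ag+ < Au+ (same group, period 5 vs 6).
Full ascending order: Ge4+ < Ga3+ < Cu+ < Ag+ < Au+. Counting from the smallest, position 2 is Ga3+.

Ga3+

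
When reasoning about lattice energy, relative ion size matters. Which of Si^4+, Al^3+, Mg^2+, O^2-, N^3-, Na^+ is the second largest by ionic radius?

All of these have 10 electrons (isoelectronic). With the same electron cloud, the ion with the most protons pulls it in tightest. Nuclear charges: Si^4+ (Z=14), Al^3+ (Z=13), Mg^2+ (Z=12), Na^+ (Z=11), O^2- (Z=8), N^3- (Z=7). Highest Z is smallest.
Full ascending order: Si^4+ < Al^3+ < Mg^2+ < Na^+ < O^2- < N^3-. Counting from the largest, position 2 is O^2-.

O^2-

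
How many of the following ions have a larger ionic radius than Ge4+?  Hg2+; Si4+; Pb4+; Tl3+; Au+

Work out protons and electrons: Si4+: 10 e⁻, Z=14, Ge4+: 28 e⁻, Z=32, Pb4+: 78 e⁻, Z=82, Tl3+: 78 e⁻, Z=81, Hg2+: 78 e⁻, Z=80, Au+: 78 e⁻, Z=79. Si4+ < Ge4+ (same group, 1 shell fewer); Ge4+ < Pb4+ (same group, 2 shells fewer); Pb4+ < Tl3+ (both 78 e⁻, Z=82>81); Tl3+ < Hg2+ (isoelectronic, higher Z=81 is smaller); Hg2+ < Au+ (both 78 e⁻, Z=80>79).
Overall: Si4+ < Ge4+ < Pb4+ < Tl3+ < Hg2+ < Au+. Ge4+ has 1 below it and 4 above. Count: 4.

4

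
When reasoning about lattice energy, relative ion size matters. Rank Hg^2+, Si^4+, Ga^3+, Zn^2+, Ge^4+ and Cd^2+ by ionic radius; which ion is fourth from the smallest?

Work out protons and electrons: Si^4+ (Z=14, 10 e⁻), Ge^4+ (Z=32, 28 e⁻), Ga^3+ (Z=31, 28 e⁻), Zn^2+ (Z=30, 28 e⁻), Cd^2+ (Z=48, 46 e⁻), Hg^2+ (Z=80, 78 e⁻). Si^4+ < Ge^4+ (same group, 1 shell fewer); Ge^4+ < Ga^3+ (isoelectronic, higher Z=32 is smaller); Ga^3+ < Zn^2+ (both 28 e⁻, Z=31>30); Zn^2+ < Cd^2+ (same group, period 4 vs 5); Cd^2+ < Hg^2+ (same group, period 5 vs 6).
Full ascending order: Si^4+ < Ge^4+ < Ga^3+ < Zn^2+ < Cd^2+ < Hg^2+. Counting from the smallest, position 4 is Zn^2+.

Zn^2+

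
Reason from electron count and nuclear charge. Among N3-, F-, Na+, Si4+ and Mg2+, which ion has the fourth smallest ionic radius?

F-

These species are isoelectronic with 10 electrons. The only difference is the number of protons: Si4+ (Z=14), Mg2+ (Z=12), Na+ (Z=11), F- (Z=9), N3- (Z=7). The strongest nuclear pull (Si4+) gives the smallest ion.
So the order is Si4+ < Mg2+ < Na+ < F- < N3-; the 4th-smallest ion is F-.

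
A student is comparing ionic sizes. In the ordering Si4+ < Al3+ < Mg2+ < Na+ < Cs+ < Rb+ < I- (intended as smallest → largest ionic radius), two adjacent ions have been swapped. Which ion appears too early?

Check each adjacent pair. Cs+ and Rb+ are reversed: same group and charge — period 5 sits above period 6, so Rb+ is smaller. No other neighbouring pair contradicts the periodic trends, so Cs+ is the ion listed too early.

Cs+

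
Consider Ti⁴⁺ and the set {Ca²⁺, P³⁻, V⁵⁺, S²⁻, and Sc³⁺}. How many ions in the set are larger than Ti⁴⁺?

All of these have 18 electrons (isoelectronic). With the same electron cloud, the ion with the most protons pulls it in tightest. Nuclear charges: V⁵⁺ (Z=23), Ti⁴⁺ (Z=22), Sc³⁺ (Z=21), Ca²⁺ (Z=20), S²⁻ (Z=16), P³⁻ (Z=15). Highest Z is smallest.
Relative to Ti⁴⁺, the ions that are larger are Sc³⁺, Ca²⁺, S²⁻, P³⁻. Count: 4.

4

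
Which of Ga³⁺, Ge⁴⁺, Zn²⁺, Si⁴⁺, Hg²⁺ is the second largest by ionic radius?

Zn²⁺

Tabulating Z and e⁻: Si⁴⁺ (Z=14, 10 e⁻), Ge⁴⁺ (Z=32, 28 e⁻), Ga³⁺ (Z=31, 28 e⁻), Zn²⁺ (Z=30, 28 e⁻), Hg²⁺ (Z=80, 78 e⁻). Si⁴⁺ < Ge⁴⁺ (same group, 1 shell fewer); Ge⁴⁺ < Ga³⁺ (isoelectronic, higher Z=32 is smaller); Ga³⁺ < Zn²⁺ (isoelectronic, higher Z=31 is smaller); Zn²⁺ < Hg²⁺ (same group, 2 shells fewer).
So the order is Si⁴⁺ < Ge⁴⁺ < Ga³⁺ < Zn²⁺ < Hg²⁺; the 2nd-largest ion is Zn²⁺.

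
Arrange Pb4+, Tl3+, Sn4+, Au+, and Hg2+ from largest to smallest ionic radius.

First list Z and electron count for each: Sn4+ (Z=50, 46 e⁻), Pb4+ (Z=82, 78 e⁻), Tl3+ (Z=81, 78 e⁻), Hg2+ (Z=80, 78 e⁻), Au+ (Z=79, 78 e⁻). Sn4+ < Pb4+ (same group, period 5 vs 6); Pb4+ < Tl3+ (both 78 e⁻, Z=82>81); Tl3+ < Hg2+ (isoelectronic, higher Z=81 is smaller); Hg2+ < Au+ (isoelectronic, higher Z=80 is smaller).

Au+ > Hg2+ > Tl3+ > Pb4+ > Sn4+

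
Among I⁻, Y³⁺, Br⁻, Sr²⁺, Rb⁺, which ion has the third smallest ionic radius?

Rb⁺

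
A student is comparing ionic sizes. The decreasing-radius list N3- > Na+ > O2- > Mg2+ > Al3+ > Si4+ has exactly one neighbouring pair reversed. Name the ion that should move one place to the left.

O2-

Scanning neighbour by neighbour, only Na+/O2- violates a trend: both have 10 electrons but Z(Na)=11 > Z(O)=8, so Na+ should be the smaller of the two. That makes O2- the one sitting a position late relative to where it belongs.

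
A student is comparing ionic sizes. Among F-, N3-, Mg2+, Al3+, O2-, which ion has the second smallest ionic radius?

Mg2+

These species are isoelectronic with 10 electrons. The only difference is the number of protons: Al3+ (Z=13), Mg2+ (Z=12), F- (Z=9), O2- (Z=8), N3- (Z=7). The strongest nuclear pull (Al3+) gives the smallest ion.
Full ascending order: Al3+ < Mg2+ < F- < O2- < N3-. Counting from the smallest, position 2 is Mg2+.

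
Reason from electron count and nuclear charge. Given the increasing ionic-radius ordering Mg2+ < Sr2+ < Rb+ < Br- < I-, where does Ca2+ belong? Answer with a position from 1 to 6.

Work out protons and electrons: Mg2+: 10 e⁻, Z=12, Ca2+: 18 e⁻, Z=20, Sr2+: 36 e⁻, Z=38, Rb+: 36 e⁻, Z=37, Br-: 36 e⁻, Z=35, I-: 54 e⁻, Z=53. Mg2+ < Ca2+ (same group, 1 shell fewer); Ca2+ < Sr2+ (same group, 1 shell fewer); Sr2+ < Rb+ (isoelectronic, higher Z=38 is smaller); Rb+ < Br- (both 36 e⁻, Z=37>35); Br- < I- (same group, 1 shell fewer).
With Ca2+ included the full order is Mg2+ < Ca2+ < Sr2+ < Rb+ < Br- < I-, so it takes position 2.

2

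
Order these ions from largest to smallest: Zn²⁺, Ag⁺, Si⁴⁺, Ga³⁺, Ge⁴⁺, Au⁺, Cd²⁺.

Au⁺ > Ag⁺ > Cd²⁺ > Zn²⁺ > Ga³⁺ > Ge⁴⁺ > Si⁴⁺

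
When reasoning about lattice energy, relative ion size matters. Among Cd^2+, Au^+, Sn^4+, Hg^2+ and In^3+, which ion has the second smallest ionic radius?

In^3+

First list Z and electron count for each: Sn^4+ has 46 e⁻ (Z=50), In^3+ has 46 e⁻ (Z=49), Cd^2+ has 46 e⁻ (Z=48), Hg^2+ has 78 e⁻ (Z=80), Au^+ has 78 e⁻ (Z=79). Sn^4+ < In^3+ (isoelectronic, higher Z=50 is smaller); In^3+ < Cd^2+ (isoelectronic, higher Z=49 is smaller); Cd^2+ < Hg^2+ (same group, period 5 vs 6); Hg^2+ < Au^+ (both 78 e⁻, Z=80>79).
So the order is Sn^4+ < In^3+ < Cd^2+ < Hg^2+ < Au^+; the 2nd-smallest ion is In^3+.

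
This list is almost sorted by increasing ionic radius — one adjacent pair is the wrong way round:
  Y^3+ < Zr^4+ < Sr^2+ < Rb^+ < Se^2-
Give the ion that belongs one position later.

Y^3+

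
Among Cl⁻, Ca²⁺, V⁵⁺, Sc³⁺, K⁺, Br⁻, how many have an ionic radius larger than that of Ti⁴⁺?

5

First list Z and electron count for each: V⁵⁺ has 18 e⁻ (Z=23), Ti⁴⁺ has 18 e⁻ (Z=22), Sc³⁺ has 18 e⁻ (Z=21), Ca²⁺ has 18 e⁻ (Z=20), K⁺ has 18 e⁻ (Z=19), Cl⁻ has 18 e⁻ (Z=17), Br⁻ has 36 e⁻ (Z=35). V⁵⁺ < Ti⁴⁺ (isoelectronic, higher Z=23 is smaller); Ti⁴⁺ < Sc³⁺ (both 18 e⁻, Z=22>21); Sc³⁺ < Ca²⁺ (isoelectronic, higher Z=21 is smaller); Ca²⁺ < K⁺ (isoelectronic, higher Z=20 is smaller); K⁺ < Cl⁻ (isoelectronic, higher Z=19 is smaller); Cl⁻ < Br⁻ (same group, 1 shell fewer).
Placing each against Ti⁴⁺: smaller — V⁵⁺; larger — Sc³⁺, Ca²⁺, K⁺, Cl⁻, Br⁻. So 5 are larger.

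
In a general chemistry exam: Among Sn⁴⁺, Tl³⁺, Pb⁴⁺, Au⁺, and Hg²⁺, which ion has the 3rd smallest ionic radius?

Tabulating Z and e⁻: Sn⁴⁺ (Z=50, 46 e⁻), Pb⁴⁺ (Z=82, 78 e⁻), Tl³⁺ (Z=81, 78 e⁻), Hg²⁺ (Z=80, 78 e⁻), Au⁺ (Z=79, 78 e⁻). Sn⁴⁺ < Pb⁴⁺ (same group, period 5 vs 6); Pb⁴⁺ < Tl³⁺ (both 78 e⁻, Z=82>81); Tl³⁺ < Hg²⁺ (isoelectronic, higher Z=81 is smaller); Hg²⁺ < Au⁺ (isoelectronic, higher Z=80 is smaller).
Full ascending order: Sn⁴⁺ < Pb⁴⁺ < Tl³⁺ < Hg²⁺ < Au⁺. Counting from the smallest, position 3 is Tl³⁺.

Tl³⁺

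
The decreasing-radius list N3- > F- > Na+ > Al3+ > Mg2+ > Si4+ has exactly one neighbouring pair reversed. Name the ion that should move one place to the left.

Compare adjacent ions: they are isoelectronic (10 e⁻) and Al has more protons than Mg (13 vs 12), making Al3+ smaller — yet in this decreasing list Al3+ sits before Mg2+. Nothing else is reversed, so Mg2+ should move one place to the left.

Mg2+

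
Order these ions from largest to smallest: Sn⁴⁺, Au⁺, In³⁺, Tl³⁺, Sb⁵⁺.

First list Z and electron count for each: Sb⁵⁺ has 46 e⁻ (Z=51), Sn⁴⁺ has 46 e⁻ (Z=50), In³⁺ has 46 e⁻ (Z=49), Tl³⁺ has 78 e⁻ (Z=81), Au⁺ has 78 e⁻ (Z=79). Sb⁵⁺ < Sn⁴⁺ (isoelectronic, higher Z=51 is smaller); Sn⁴⁺ < In³⁺ (isoelectronic, higher Z=50 is smaller); In³⁺ < Tl³⁺ (same group, 1 shell fewer); Tl³⁺ < Au⁺ (both 78 e⁻, Z=81>79).

Au⁺ > Tl³⁺ > In³⁺ > Sn⁴⁺ > Sb⁵⁺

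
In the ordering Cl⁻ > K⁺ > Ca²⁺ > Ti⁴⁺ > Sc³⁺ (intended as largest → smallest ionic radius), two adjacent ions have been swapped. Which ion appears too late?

Sc³⁺

The pair Ti⁴⁺, Sc³⁺ is the wrong way round — both have 18 electrons but Z(Ti)=22 > Z(Sc)=21, so Ti⁴⁺ should be the smaller of the two. All other adjacent pairs agree with periodic trends, so Sc³⁺ is the misplaced ion.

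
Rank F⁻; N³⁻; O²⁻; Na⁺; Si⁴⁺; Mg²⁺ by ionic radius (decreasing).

Each ion has 10 electrons. The ranking follows nuclear charge in reverse — greater Z gives a smaller radius. Si⁴⁺ (Z=14), Mg²⁺ (Z=12), Na⁺ (Z=11), F⁻ (Z=9), O²⁻ (Z=8), N³⁻ (Z=7).

N³⁻ > O²⁻ > F⁻ > Na⁺ > Mg²⁺ > Si⁴⁺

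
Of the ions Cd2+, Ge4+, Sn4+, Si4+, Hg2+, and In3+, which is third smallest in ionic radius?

First list Z and electron count for each: Si4+ (Z=14, 10 e⁻), Ge4+ (Z=32, 28 e⁻), Sn4+ (Z=50, 46 e⁻), In3+ (Z=49, 46 e⁻), Cd2+ (Z=48, 46 e⁻), Hg2+ (Z=80, 78 e⁻). Si4+ < Ge4+ (same group, 1 shell fewer); Ge4+ < Sn4+ (same group, 1 shell fewer); Sn4+ < In3+ (both 46 e⁻, Z=50>49); In3+ < Cd2+ (isoelectronic, higher Z=49 is smaller); Cd2+ < Hg2+ (same group, 1 shell fewer).
Ordering: Si4+ < Ge4+ < Sn4+ < In3+ < Cd2+ < Hg2+. The third smallest is Sn4+.

Sn4+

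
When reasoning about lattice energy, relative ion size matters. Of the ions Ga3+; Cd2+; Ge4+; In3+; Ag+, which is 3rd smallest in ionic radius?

Ge4+ (Z=32, 28 e⁻), Ga3+ (Z=31, 28 e⁻), In3+ (Z=49, 46 e⁻), Cd2+ (Z=48, 46 e⁻), Ag+ (Z=47, 46 e⁻). Ge4+ < Ga3+ (both 28 e⁻, Z=32>31); Ga3+ < In3+ (same group, 1 shell fewer); In3+ < Cd2+ (isoelectronic, higher Z=49 is smaller); Cd2+ < Ag+ (both 46 e⁻, Z=48>47).
That gives Ge4+ < Ga3+ < In3+ < Cd2+ < Ag+. From the smallest end, number 3 is In3+.

In3+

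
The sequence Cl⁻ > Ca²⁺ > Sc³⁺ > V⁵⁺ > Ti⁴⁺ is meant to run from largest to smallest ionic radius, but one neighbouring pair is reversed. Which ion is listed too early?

Compare adjacent ions: they are isoelectronic (18 e⁻) and V has more protons than Ti (23 vs 22), making V⁵⁺ smaller — yet in this decreasing list V⁵⁺ sits before Ti⁴⁺. Nothing else is reversed, so V⁵⁺ should move one place to the right.

V⁵⁺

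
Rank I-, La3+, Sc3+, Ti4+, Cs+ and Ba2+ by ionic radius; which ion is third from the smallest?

La3+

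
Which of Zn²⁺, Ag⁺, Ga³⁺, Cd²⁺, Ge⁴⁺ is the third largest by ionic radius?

Zn²⁺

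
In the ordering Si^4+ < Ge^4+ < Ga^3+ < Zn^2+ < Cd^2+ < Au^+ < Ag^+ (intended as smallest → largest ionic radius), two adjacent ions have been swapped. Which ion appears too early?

Compare adjacent ions: Ag^+ and Au^+ are in one column with the same charge; the lighter period-5 ion has one fewer shell and is smaller — yet in this increasing list Au^+ sits before Ag^+. Nothing else is reversed, so Au^+ should move one place to the right.

Au^+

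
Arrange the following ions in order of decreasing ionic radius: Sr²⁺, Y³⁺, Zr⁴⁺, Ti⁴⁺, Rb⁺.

Tabulating Z and e⁻: Ti⁴⁺: 18 e⁻, Z=22, Zr⁴⁺: 36 e⁻, Z=40, Y³⁺: 36 e⁻, Z=39, Sr²⁺: 36 e⁻, Z=38, Rb⁺: 36 e⁻, Z=37. Ti⁴⁺ < Zr⁴⁺ (same group, period 4 vs 5); Zr⁴⁺ < Y³⁺ (isoelectronic, higher Z=40 is smaller); Y³⁺ < Sr²⁺ (isoelectronic, higher Z=39 is smaller); Sr²⁺ < Rb⁺ (both 36 e⁻, Z=38>37).

Rb⁺ > Sr²⁺ > Y³⁺ > Zr⁴⁺ > Ti⁴⁺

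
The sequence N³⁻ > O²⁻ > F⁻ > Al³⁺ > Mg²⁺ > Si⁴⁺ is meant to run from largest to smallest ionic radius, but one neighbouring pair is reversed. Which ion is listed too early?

Check each adjacent pair. Al³⁺ and Mg²⁺ are reversed: Al³⁺ and Mg²⁺ share 10 electrons; the higher nuclear charge on Al (Z=13) contracts it more, so Al³⁺ < Mg²⁺. No other neighbouring pair contradicts the periodic trends, so Al³⁺ is the ion listed too early.

Al³⁺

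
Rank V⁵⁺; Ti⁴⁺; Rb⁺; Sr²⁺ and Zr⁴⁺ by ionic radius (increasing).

Work out protons and electrons: V⁵⁺ has 18 e⁻ (Z=23), Ti⁴⁺ has 18 e⁻ (Z=22), Zr⁴⁺ has 36 e⁻ (Z=40), Sr²⁺ has 36 e⁻ (Z=38), Rb⁺ has 36 e⁻ (Z=37). V⁵⁺ < Ti⁴⁺ (isoelectronic, higher Z=23 is smaller); Ti⁴⁺ < Zr⁴⁺ (same group, period 4 vs 5); Zr⁴⁺ < Sr²⁺ (isoelectronic, higher Z=40 is smaller); Sr²⁺ < Rb⁺ (isoelectronic, higher Z=38 is smaller).

V⁵⁺ < Ti⁴⁺ < Zr⁴⁺ < Sr²⁺ < Rb⁺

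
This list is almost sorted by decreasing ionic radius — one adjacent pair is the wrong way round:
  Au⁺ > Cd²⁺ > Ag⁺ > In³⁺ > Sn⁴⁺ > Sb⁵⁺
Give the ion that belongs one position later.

Cd²⁺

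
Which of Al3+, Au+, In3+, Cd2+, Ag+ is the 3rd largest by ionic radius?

Cd2+

Electron counts and nuclear charges: Al3+ (Z=13, 10 e⁻), In3+ (Z=49, 46 e⁻), Cd2+ (Z=48, 46 e⁻), Ag+ (Z=47, 46 e⁻), Au+ (Z=79, 78 e⁻). Al3+ < In3+ (same group, 2 shells fewer); In3+ < Cd2+ (both 46 e⁻, Z=49>48); Cd2+ < Ag+ (both 46 e⁻, Z=48>47); Ag+ < Au+ (same group, period 5 vs 6).
Ordering: Al3+ < In3+ < Cd2+ < Ag+ < Au+. The 3rd largest is Cd2+.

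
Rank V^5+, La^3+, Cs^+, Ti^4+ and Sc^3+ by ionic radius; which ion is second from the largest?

V^5+ (Z=23, 18 e⁻), Ti^4+ (Z=22, 18 e⁻), Sc^3+ (Z=21, 18 e⁻), La^3+ (Z=57, 54 e⁻), Cs^+ (Z=55, 54 e⁻). V^5+ < Ti^4+ (both 18 e⁻, Z=23>22); Ti^4+ < Sc^3+ (isoelectronic, higher Z=22 is smaller); Sc^3+ < La^3+ (same group, period 4 vs 6); La^3+ < Cs^+ (isoelectronic, higher Z=57 is smaller).
That gives V^5+ < Ti^4+ < Sc^3+ < La^3+ < Cs^+. From the largest end, number 2 is La^3+.

La^3+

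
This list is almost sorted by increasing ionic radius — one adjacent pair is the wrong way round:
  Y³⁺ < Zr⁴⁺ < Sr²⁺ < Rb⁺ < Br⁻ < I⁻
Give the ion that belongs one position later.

Scanning neighbour by neighbour, only Y³⁺/Zr⁴⁺ violates a trend: they are isoelectronic (36 e⁻) and Zr has more protons than Y (40 vs 39), making Zr⁴⁺ smaller. That makes Y³⁺ the one sitting a position early relative to where it belongs.

Y³⁺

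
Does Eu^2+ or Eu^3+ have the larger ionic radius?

For a single element, ionic radius drops as positive charge rises — Eu^3+ < Eu^2+.

Eu^2+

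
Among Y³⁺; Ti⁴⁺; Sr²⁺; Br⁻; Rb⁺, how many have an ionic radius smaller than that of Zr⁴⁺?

Work out protons and electrons: Ti⁴⁺ (Z=22, 18 e⁻), Zr⁴⁺ (Z=40, 36 e⁻), Y³⁺ (Z=39, 36 e⁻), Sr²⁺ (Z=38, 36 e⁻), Rb⁺ (Z=37, 36 e⁻), Br⁻ (Z=35, 36 e⁻). Ti⁴⁺ < Zr⁴⁺ (same group, period 4 vs 5); Zr⁴⁺ < Y³⁺ (both 36 e⁻, Z=40>39); Y³⁺ < Sr²⁺ (both 36 e⁻, Z=39>38); Sr²⁺ < Rb⁺ (isoelectronic, higher Z=38 is smaller); Rb⁺ < Br⁻ (both 36 e⁻, Z=37>35).
Placing each against Zr⁴⁺: smaller — Ti⁴⁺; larger — Y³⁺, Sr²⁺, Rb⁺, Br⁻. So 1 is smaller.

1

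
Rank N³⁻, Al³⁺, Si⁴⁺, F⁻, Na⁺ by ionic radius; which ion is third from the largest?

Each ion has 10 electrons. The ranking follows nuclear charge in reverse — greater Z gives a smaller radius. Si⁴⁺ (Z=14), Al³⁺ (Z=13), Na⁺ (Z=11), F⁻ (Z=9), N³⁻ (Z=7).
Ordering: Si⁴⁺ < Al³⁺ < Na⁺ < F⁻ < N³⁻. The third largest is Na⁺.

Na⁺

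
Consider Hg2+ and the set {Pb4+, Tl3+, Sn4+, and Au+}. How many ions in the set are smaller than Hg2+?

3

Sn4+ has 46 e⁻ (Z=50), Pb4+ has 78 e⁻ (Z=82), Tl3+ has 78 e⁻ (Z=81), Hg2+ has 78 e⁻ (Z=80), Au+ has 78 e⁻ (Z=79). Sn4+ < Pb4+ (same group, period 5 vs 6); Pb4+ < Tl3+ (isoelectronic, higher Z=82 is smaller); Tl3+ < Hg2+ (isoelectronic, higher Z=81 is smaller); Hg2+ < Au+ (isoelectronic, higher Z=80 is smaller).
Overall: Sn4+ < Pb4+ < Tl3+ < Hg2+ < Au+. Hg2+ has 3 below it and 1 above. So 3 are smaller.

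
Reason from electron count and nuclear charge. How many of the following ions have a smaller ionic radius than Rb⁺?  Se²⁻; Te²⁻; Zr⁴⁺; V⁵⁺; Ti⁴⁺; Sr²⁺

Electron counts and nuclear charges: V⁵⁺ (Z=23, 18 e⁻), Ti⁴⁺ (Z=22, 18 e⁻), Zr⁴⁺ (Z=40, 36 e⁻), Sr²⁺ (Z=38, 36 e⁻), Rb⁺ (Z=37, 36 e⁻), Se²⁻ (Z=34, 36 e⁻), Te²⁻ (Z=52, 54 e⁻). V⁵⁺ < Ti⁴⁺ (isoelectronic, higher Z=23 is smaller); Ti⁴⁺ < Zr⁴⁺ (same group, 1 shell fewer); Zr⁴⁺ < Sr²⁺ (both 36 e⁻, Z=40>38); Sr²⁺ < Rb⁺ (isoelectronic, higher Z=38 is smaller); Rb⁺ < Se²⁻ (both 36 e⁻, Z=37>34); Se²⁻ < Te²⁻ (same group, period 4 vs 5).
Overall: V⁵⁺ < Ti⁴⁺ < Zr⁴⁺ < Sr²⁺ < Rb⁺ < Se²⁻ < Te²⁻. Rb⁺ has 4 below it and 2 above. So 4 are smaller.

4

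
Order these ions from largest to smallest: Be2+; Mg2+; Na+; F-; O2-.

O2- > F- > Na+ > Mg2+ > Be2+

Be2+ has 2 e⁻ (Z=4), Mg2+ has 10 e⁻ (Z=12), Na+ has 10 e⁻ (Z=11), F- has 10 e⁻ (Z=9), O2- has 10 e⁻ (Z=8). Be2+ < Mg2+ (same group, period 2 vs 3); Mg2+ < Na+ (isoelectronic, higher Z=12 is smaller); Na+ < F- (isoelectronic, higher Z=11 is smaller); F- < O2- (isoelectronic, higher Z=9 is smaller).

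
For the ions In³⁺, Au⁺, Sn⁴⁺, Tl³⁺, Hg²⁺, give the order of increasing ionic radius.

Sn⁴⁺ < In³⁺ < Tl³⁺ < Hg²⁺ < Au⁺

First list Z and electron count for each: Sn⁴⁺: 46 e⁻, Z=50, In³⁺: 46 e⁻, Z=49, Tl³⁺: 78 e⁻, Z=81, Hg²⁺: 78 e⁻, Z=80, Au⁺: 78 e⁻, Z=79. Sn⁴⁺ < In³⁺ (isoelectronic, higher Z=50 is smaller); In³⁺ < Tl³⁺ (same group, 1 shell fewer); Tl³⁺ < Hg²⁺ (both 78 e⁻, Z=81>80); Hg²⁺ < Au⁺ (both 78 e⁻, Z=80>79).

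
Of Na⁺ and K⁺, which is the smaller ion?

Na⁺

These ions sit in one column with identical charge. Each step down the periodic table adds a principal shell, increasing the radius.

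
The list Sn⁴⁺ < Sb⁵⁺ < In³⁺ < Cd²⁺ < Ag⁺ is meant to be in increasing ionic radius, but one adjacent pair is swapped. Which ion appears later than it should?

Sb⁵⁺

Scanning neighbour by neighbour, only Sn⁴⁺/Sb⁵⁺ violates a trend: both have 46 electrons but Z(Sb)=51 > Z(Sn)=50, so Sb⁵⁺ should be the smaller of the two. That makes Sb⁵⁺ the one sitting a position late relative to where it belongs.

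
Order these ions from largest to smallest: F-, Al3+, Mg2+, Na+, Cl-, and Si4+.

Cl- > F- > Na+ > Mg2+ > Al3+ > Si4+

First list Z and electron count for each: Si4+ (Z=14, 10 e⁻), Al3+ (Z=13, 10 e⁻), Mg2+ (Z=12, 10 e⁻), Na+ (Z=11, 10 e⁻), F- (Z=9, 10 e⁻), Cl- (Z=17, 18 e⁻). Si4+ < Al3+ (both 10 e⁻, Z=14>13); Al3+ < Mg2+ (isoelectronic, higher Z=13 is smaller); Mg2+ < Na+ (isoelectronic, higher Z=12 is smaller); Na+ < F- (isoelectronic, higher Z=11 is smaller); F- < Cl- (same group, period 2 vs 3).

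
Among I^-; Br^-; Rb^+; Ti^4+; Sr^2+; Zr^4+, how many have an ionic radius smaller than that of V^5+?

Work out protons and electrons: V^5+: 18 e⁻, Z=23, Ti^4+: 18 e⁻, Z=22, Zr^4+: 36 e⁻, Z=40, Sr^2+: 36 e⁻, Z=38, Rb^+: 36 e⁻, Z=37, Br^-: 36 e⁻, Z=35, I^-: 54 e⁻, Z=53. V^5+ < Ti^4+ (both 18 e⁻, Z=23>22); Ti^4+ < Zr^4+ (same group, 1 shell fewer); Zr^4+ < Sr^2+ (both 36 e⁻, Z=40>38); Sr^2+ < Rb^+ (both 36 e⁻, Z=38>37); Rb^+ < Br^- (both 36 e⁻, Z=37>35); Br^- < I^- (same group, 1 shell fewer).
Placing each against V^5+: smaller — none; larger — Ti^4+, Zr^4+, Sr^2+, Rb^+, Br^-, I^-. So 0 are smaller.

0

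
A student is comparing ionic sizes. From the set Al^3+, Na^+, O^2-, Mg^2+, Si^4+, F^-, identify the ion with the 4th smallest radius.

Na^+

Isoelectronic series (10 e⁻ each). Size is set by nuclear charge: more protons means a smaller ion. Si^4+ (Z=14), Al^3+ (Z=13), Mg^2+ (Z=12), Na^+ (Z=11), F^- (Z=9), O^2- (Z=8).
So the order is Si^4+ < Al^3+ < Mg^2+ < Na^+ < F^- < O^2-; the 4th-smallest ion is Na^+.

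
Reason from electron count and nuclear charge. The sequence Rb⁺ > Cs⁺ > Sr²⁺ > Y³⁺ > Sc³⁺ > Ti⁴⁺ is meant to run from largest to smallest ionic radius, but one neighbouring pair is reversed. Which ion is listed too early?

Rb⁺

Check each adjacent pair. Rb⁺ and Cs⁺ are reversed: Rb⁺ and Cs⁺ are in one column with the same charge; the lighter period-5 ion has one fewer shell and is smaller. No other neighbouring pair contradicts the periodic trends, so Rb⁺ is the ion listed too early.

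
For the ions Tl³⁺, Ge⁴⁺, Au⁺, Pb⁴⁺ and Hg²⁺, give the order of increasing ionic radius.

Ge⁴⁺ has 28 e⁻ (Z=32), Pb⁴⁺ has 78 e⁻ (Z=82), Tl³⁺ has 78 e⁻ (Z=81), Hg²⁺ has 78 e⁻ (Z=80), Au⁺ has 78 e⁻ (Z=79). Ge⁴⁺ < Pb⁴⁺ (same group, period 4 vs 6); Pb⁴⁺ < Tl³⁺ (isoelectronic, higher Z=82 is smaller); Tl³⁺ < Hg²⁺ (both 78 e⁻, Z=81>80); Hg²⁺ < Au⁺ (isoelectronic, higher Z=80 is smaller).

Ge⁴⁺ < Pb⁴⁺ < Tl³⁺ < Hg²⁺ < Au⁺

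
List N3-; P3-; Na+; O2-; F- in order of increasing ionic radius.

Na+ < F- < O2- < N3- < P3-

Tabulating Z and e⁻: Na+ has 10 e⁻ (Z=11), F- has 10 e⁻ (Z=9), O2- has 10 e⁻ (Z=8), N3- has 10 e⁻ (Z=7), P3- has 18 e⁻ (Z=15). Na+ < F- (isoelectronic, higher Z=11 is smaller); F- < O2- (isoelectronic, higher Z=9 is smaller); O2- < N3- (both 10 e⁻, Z=8>7); N3- < P3- (same group, 1 shell fewer).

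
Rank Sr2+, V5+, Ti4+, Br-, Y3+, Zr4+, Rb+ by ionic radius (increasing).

V5+ < Ti4+ < Zr4+ < Y3+ < Sr2+ < Rb+ < Br-

First list Z and electron count for each: V5+ has 18 e⁻ (Z=23), Ti4+ has 18 e⁻ (Z=22), Zr4+ has 36 e⁻ (Z=40), Y3+ has 36 e⁻ (Z=39), Sr2+ has 36 e⁻ (Z=38), Rb+ has 36 e⁻ (Z=37), Br- has 36 e⁻ (Z=35). V5+ < Ti4+ (both 18 e⁻, Z=23>22); Ti4+ < Zr4+ (same group, period 4 vs 5); Zr4+ < Y3+ (both 36 e⁻, Z=40>39); Y3+ < Sr2+ (isoelectronic, higher Z=39 is smaller); Sr2+ < Rb+ (both 36 e⁻, Z=38>37); Rb+ < Br- (both 36 e⁻, Z=37>35).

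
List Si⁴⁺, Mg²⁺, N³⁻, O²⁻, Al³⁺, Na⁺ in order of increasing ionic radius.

Isoelectronic series (10 e⁻ each). Size is set by nuclear charge: more protons means a smaller ion. Si⁴⁺ (Z=14), Al³⁺ (Z=13), Mg²⁺ (Z=12), Na⁺ (Z=11), O²⁻ (Z=8), N³⁻ (Z=7).

Si⁴⁺ < Al³⁺ < Mg²⁺ < Na⁺ < O²⁻ < N³⁻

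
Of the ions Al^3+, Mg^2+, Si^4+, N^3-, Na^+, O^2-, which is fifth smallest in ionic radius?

O^2-

Isoelectronic series (10 e⁻ each). Size is set by nuclear charge: more protons means a smaller ion. Si^4+ (Z=14), Al^3+ (Z=13), Mg^2+ (Z=12), Na^+ (Z=11), O^2- (Z=8), N^3- (Z=7).
That gives Si^4+ < Al^3+ < Mg^2+ < Na^+ < O^2- < N^3-. From the smallest end, number 5 is O^2-.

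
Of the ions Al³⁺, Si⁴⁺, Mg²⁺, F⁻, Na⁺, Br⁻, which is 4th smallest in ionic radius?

Na⁺

Work out protons and electrons: Si⁴⁺ has 10 e⁻ (Z=14), Al³⁺ has 10 e⁻ (Z=13), Mg²⁺ has 10 e⁻ (Z=12), Na⁺ has 10 e⁻ (Z=11), F⁻ has 10 e⁻ (Z=9), Br⁻ has 36 e⁻ (Z=35). Si⁴⁺ < Al³⁺ (both 10 e⁻, Z=14>13); Al³⁺ < Mg²⁺ (isoelectronic, higher Z=13 is smaller); Mg²⁺ < Na⁺ (both 10 e⁻, Z=12>11); Na⁺ < F⁻ (both 10 e⁻, Z=11>9); F⁻ < Br⁻ (same group, 2 shells fewer).
Full ascending order: Si⁴⁺ < Al³⁺ < Mg²⁺ < Na⁺ < F⁻ < Br⁻. Counting from the smallest, position 4 is Na⁺.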